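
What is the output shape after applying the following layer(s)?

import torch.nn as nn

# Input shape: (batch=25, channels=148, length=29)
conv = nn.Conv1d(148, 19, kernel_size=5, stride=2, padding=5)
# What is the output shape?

Input shape: (25, 148, 29)
Output shape: (25, 19, 18)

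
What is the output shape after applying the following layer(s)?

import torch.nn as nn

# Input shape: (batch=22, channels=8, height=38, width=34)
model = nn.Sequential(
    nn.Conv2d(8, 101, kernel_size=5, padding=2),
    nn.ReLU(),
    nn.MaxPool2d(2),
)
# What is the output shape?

Input shape: (22, 8, 38, 34)
  -> after Conv2d: (22, 101, 38, 34)
  -> after ReLU: (22, 101, 38, 34)
Output shape: (22, 101, 19, 17)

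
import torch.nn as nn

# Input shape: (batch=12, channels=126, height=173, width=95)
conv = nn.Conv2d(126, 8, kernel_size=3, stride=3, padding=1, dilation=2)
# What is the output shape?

Input shape: (12, 126, 173, 95)
Output shape: (12, 8, 57, 31)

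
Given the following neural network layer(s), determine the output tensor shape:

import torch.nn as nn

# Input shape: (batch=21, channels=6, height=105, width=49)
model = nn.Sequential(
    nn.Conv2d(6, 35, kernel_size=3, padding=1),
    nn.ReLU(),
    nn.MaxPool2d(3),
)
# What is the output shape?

Input shape: (21, 6, 105, 49)
  -> after Conv2d: (21, 35, 105, 49)
  -> after ReLU: (21, 35, 105, 49)
Output shape: (21, 35, 35, 16)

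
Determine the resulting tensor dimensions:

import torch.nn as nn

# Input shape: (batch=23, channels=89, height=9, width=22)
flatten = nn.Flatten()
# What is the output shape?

Input shape: (23, 89, 9, 22)
Output shape: (23, 17622)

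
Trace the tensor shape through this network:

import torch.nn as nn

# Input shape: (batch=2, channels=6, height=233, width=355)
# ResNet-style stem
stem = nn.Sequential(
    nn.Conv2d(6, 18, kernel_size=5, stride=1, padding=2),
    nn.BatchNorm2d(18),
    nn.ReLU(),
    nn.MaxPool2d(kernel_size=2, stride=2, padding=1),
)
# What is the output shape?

Input shape: (2, 6, 233, 355)
  -> after Conv2d 5x5 stride=1: (2, 18, 233, 355)
Output shape: (2, 18, 117, 178)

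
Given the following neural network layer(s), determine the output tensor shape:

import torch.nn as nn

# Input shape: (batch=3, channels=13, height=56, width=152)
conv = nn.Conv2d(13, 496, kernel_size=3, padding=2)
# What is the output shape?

Input shape: (3, 13, 56, 152)
Output shape: (3, 496, 58, 154)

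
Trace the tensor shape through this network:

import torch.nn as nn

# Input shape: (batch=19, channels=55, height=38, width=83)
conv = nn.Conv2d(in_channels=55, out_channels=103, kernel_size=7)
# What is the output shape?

Input shape: (19, 55, 38, 83)
Output shape: (19, 103, 32, 77)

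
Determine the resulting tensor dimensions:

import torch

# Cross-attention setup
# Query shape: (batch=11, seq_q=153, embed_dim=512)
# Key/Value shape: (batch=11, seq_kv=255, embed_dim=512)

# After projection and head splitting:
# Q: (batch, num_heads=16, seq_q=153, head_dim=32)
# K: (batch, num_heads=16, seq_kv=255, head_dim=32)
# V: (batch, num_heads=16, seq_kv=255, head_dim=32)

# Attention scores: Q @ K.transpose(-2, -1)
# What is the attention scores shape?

Input shape: (11, 153, 512)
Output shape: (11, 16, 153, 255)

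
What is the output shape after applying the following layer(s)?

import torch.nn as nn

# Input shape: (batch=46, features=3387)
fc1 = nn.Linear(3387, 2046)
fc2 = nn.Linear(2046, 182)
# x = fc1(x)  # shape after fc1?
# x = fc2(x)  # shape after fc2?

Input shape: (46, 3387)
  -> after fc1: (46, 2046)
Output shape: (46, 182)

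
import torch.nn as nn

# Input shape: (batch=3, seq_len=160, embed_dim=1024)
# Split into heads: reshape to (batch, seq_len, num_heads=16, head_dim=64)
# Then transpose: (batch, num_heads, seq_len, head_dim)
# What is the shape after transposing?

Input shape: (3, 160, 1024)
  -> after reshape: (3, 160, 16, 64)
Output shape: (3, 16, 160, 64)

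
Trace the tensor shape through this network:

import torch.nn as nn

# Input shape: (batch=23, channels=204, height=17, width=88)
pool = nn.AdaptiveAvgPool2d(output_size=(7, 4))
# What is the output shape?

Input shape: (23, 204, 17, 88)
Output shape: (23, 204, 7, 4)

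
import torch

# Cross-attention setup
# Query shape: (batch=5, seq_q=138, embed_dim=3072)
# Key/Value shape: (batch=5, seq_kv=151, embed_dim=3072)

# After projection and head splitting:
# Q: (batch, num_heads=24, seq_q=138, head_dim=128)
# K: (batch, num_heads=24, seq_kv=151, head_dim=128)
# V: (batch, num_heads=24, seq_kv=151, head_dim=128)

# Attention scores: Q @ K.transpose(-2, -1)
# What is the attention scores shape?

Input shape: (5, 138, 3072)
Output shape: (5, 24, 138, 151)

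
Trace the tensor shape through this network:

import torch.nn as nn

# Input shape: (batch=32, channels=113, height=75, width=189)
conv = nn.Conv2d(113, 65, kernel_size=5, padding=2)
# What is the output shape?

Input shape: (32, 113, 75, 189)
Output shape: (32, 65, 75, 189)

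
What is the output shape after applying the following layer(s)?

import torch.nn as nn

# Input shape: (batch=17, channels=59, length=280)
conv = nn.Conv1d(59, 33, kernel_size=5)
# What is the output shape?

Input shape: (17, 59, 280)
Output shape: (17, 33, 276)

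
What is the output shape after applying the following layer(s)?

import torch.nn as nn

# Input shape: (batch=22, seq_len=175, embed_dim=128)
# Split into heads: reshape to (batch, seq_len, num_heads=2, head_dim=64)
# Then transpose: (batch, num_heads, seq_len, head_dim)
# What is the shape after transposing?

Input shape: (22, 175, 128)
  -> after reshape: (22, 175, 2, 64)
Output shape: (22, 2, 175, 64)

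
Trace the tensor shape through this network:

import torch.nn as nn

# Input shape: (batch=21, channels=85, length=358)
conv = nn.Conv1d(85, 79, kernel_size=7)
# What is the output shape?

Input shape: (21, 85, 358)
Output shape: (21, 79, 352)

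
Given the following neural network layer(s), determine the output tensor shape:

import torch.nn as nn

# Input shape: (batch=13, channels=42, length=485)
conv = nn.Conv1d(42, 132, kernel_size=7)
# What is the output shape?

Input shape: (13, 42, 485)
Output shape: (13, 132, 479)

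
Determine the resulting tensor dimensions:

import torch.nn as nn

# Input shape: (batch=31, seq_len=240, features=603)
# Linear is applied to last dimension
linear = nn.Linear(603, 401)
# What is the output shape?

Input shape: (31, 240, 603)
Output shape: (31, 240, 401)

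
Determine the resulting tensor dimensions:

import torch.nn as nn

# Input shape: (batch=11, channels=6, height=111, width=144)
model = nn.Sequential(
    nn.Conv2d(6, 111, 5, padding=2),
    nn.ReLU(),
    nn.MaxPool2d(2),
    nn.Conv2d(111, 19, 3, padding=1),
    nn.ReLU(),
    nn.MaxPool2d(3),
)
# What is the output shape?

Input shape: (11, 6, 111, 144)
  -> after first Conv2d: (11, 111, 111, 144)
  -> after first MaxPool2d: (11, 111, 55, 72)
  -> after second Conv2d: (11, 19, 55, 72)
Output shape: (11, 19, 18, 24)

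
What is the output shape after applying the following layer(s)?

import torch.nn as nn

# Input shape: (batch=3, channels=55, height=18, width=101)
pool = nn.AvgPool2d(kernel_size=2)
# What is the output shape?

Input shape: (3, 55, 18, 101)
Output shape: (3, 55, 9, 50)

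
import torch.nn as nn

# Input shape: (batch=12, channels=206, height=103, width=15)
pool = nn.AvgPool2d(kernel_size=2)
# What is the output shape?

Input shape: (12, 206, 103, 15)
Output shape: (12, 206, 51, 7)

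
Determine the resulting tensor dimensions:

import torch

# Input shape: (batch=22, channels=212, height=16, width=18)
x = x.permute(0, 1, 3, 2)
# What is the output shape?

Input shape: (22, 212, 16, 18)
Output shape: (22, 212, 18, 16)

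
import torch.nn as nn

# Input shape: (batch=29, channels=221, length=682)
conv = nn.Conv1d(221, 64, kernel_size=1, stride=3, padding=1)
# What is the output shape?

Input shape: (29, 221, 682)
Output shape: (29, 64, 228)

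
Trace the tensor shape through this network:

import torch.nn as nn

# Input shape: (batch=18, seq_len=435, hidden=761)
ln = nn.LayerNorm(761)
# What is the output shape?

Input shape: (18, 435, 761)
Output shape: (18, 435, 761)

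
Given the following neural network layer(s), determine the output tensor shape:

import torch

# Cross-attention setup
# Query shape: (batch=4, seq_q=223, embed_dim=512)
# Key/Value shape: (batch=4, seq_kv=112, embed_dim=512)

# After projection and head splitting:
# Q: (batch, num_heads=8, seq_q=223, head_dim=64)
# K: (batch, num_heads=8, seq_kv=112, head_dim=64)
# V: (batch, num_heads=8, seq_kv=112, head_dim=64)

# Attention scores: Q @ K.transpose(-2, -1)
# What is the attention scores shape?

Input shape: (4, 223, 512)
Output shape: (4, 8, 223, 112)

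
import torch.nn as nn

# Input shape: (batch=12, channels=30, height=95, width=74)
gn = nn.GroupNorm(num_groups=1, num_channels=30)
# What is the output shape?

Input shape: (12, 30, 95, 74)
Output shape: (12, 30, 95, 74)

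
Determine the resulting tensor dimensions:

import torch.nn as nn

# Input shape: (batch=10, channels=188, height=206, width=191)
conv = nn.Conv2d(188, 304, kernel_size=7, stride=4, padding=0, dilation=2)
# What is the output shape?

Input shape: (10, 188, 206, 191)
Output shape: (10, 304, 49, 45)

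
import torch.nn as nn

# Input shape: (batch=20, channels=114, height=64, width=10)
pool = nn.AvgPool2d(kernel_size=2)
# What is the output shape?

Input shape: (20, 114, 64, 10)
Output shape: (20, 114, 32, 5)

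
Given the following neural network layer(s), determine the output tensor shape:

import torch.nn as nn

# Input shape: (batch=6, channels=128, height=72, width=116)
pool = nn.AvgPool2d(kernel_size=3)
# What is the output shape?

Input shape: (6, 128, 72, 116)
Output shape: (6, 128, 24, 38)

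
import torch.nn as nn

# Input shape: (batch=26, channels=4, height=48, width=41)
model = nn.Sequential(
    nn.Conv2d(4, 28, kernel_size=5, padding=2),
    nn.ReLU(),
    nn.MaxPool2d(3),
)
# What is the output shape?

Input shape: (26, 4, 48, 41)
  -> after Conv2d: (26, 28, 48, 41)
  -> after ReLU: (26, 28, 48, 41)
Output shape: (26, 28, 16, 13)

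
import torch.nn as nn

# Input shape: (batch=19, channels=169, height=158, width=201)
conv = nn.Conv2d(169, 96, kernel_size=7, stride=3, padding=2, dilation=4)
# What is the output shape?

Input shape: (19, 169, 158, 201)
Output shape: (19, 96, 46, 61)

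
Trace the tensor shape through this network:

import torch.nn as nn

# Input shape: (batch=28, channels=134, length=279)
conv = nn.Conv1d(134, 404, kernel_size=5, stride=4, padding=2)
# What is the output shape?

Input shape: (28, 134, 279)
Output shape: (28, 404, 70)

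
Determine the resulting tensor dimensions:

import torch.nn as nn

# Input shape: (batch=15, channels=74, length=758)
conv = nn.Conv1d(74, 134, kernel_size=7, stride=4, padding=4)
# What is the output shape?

Input shape: (15, 74, 758)
Output shape: (15, 134, 190)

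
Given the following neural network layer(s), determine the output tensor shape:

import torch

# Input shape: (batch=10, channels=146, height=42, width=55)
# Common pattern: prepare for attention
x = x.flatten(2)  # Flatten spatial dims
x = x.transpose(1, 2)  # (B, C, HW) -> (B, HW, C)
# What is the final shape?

Input shape: (10, 146, 42, 55)
  -> after flatten(2): (10, 146, 2310)
Output shape: (10, 2310, 146)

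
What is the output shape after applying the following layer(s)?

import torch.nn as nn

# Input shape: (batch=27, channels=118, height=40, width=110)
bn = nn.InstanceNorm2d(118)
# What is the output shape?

Input shape: (27, 118, 40, 110)
Output shape: (27, 118, 40, 110)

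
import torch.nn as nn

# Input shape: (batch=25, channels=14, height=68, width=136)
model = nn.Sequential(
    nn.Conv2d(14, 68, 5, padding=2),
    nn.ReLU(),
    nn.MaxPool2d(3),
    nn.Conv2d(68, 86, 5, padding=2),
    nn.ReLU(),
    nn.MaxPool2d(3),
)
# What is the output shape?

Input shape: (25, 14, 68, 136)
  -> after first Conv2d: (25, 68, 68, 136)
  -> after first MaxPool2d: (25, 68, 22, 45)
  -> after second Conv2d: (25, 86, 22, 45)
Output shape: (25, 86, 7, 15)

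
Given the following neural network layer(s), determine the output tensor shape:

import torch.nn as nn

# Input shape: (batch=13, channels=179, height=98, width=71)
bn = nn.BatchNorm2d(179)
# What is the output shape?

Input shape: (13, 179, 98, 71)
Output shape: (13, 179, 98, 71)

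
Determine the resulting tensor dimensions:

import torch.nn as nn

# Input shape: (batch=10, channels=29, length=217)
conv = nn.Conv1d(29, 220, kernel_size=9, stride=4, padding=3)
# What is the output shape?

Input shape: (10, 29, 217)
Output shape: (10, 220, 54)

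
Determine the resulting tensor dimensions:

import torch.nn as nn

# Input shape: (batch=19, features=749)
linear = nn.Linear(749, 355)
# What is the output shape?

Input shape: (19, 749)
Output shape: (19, 355)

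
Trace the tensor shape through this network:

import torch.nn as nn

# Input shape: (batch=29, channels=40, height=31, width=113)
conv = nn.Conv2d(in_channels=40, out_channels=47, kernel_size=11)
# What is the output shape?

Input shape: (29, 40, 31, 113)
Output shape: (29, 47, 21, 103)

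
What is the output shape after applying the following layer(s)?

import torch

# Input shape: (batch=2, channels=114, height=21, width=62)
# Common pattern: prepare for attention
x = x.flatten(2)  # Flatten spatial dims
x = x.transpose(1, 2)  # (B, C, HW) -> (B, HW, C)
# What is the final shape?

Input shape: (2, 114, 21, 62)
  -> after flatten(2): (2, 114, 1302)
Output shape: (2, 1302, 114)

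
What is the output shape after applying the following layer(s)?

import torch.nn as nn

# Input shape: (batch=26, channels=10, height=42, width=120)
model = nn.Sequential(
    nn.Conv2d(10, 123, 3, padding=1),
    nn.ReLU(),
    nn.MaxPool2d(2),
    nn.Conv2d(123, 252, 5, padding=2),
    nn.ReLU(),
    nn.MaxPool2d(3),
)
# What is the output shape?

Input shape: (26, 10, 42, 120)
  -> after first Conv2d: (26, 123, 42, 120)
  -> after first MaxPool2d: (26, 123, 21, 60)
  -> after second Conv2d: (26, 252, 21, 60)
Output shape: (26, 252, 7, 20)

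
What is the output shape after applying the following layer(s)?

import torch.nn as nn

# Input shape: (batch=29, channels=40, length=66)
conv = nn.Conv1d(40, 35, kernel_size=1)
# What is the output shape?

Input shape: (29, 40, 66)
Output shape: (29, 35, 66)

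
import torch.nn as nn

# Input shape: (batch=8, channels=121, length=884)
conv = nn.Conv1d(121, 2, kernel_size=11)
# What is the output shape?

Input shape: (8, 121, 884)
Output shape: (8, 2, 874)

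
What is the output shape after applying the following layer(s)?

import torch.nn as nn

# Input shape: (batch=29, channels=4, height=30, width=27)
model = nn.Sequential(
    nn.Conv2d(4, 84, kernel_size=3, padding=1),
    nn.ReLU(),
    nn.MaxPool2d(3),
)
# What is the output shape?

Input shape: (29, 4, 30, 27)
  -> after Conv2d: (29, 84, 30, 27)
  -> after ReLU: (29, 84, 30, 27)
Output shape: (29, 84, 10, 9)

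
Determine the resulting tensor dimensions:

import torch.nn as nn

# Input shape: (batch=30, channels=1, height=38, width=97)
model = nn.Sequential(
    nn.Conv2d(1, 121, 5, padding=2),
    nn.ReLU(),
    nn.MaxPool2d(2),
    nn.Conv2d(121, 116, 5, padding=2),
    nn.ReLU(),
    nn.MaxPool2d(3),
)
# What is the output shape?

Input shape: (30, 1, 38, 97)
  -> after first Conv2d: (30, 121, 38, 97)
  -> after first MaxPool2d: (30, 121, 19, 48)
  -> after second Conv2d: (30, 116, 19, 48)
Output shape: (30, 116, 6, 16)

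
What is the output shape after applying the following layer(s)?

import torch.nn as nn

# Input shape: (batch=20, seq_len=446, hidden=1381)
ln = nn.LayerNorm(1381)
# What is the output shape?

Input shape: (20, 446, 1381)
Output shape: (20, 446, 1381)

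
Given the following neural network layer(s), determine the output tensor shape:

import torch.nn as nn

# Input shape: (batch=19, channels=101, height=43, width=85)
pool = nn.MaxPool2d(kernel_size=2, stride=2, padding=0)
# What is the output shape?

Input shape: (19, 101, 43, 85)
Output shape: (19, 101, 21, 42)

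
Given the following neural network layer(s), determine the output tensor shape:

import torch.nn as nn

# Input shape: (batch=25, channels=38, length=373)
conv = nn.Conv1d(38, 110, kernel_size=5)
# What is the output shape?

Input shape: (25, 38, 373)
Output shape: (25, 110, 369)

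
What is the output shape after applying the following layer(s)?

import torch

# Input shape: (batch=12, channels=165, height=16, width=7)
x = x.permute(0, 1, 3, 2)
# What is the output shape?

Input shape: (12, 165, 16, 7)
Output shape: (12, 165, 7, 16)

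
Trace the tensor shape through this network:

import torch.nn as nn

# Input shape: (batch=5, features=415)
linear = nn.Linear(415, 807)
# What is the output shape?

Input shape: (5, 415)
Output shape: (5, 807)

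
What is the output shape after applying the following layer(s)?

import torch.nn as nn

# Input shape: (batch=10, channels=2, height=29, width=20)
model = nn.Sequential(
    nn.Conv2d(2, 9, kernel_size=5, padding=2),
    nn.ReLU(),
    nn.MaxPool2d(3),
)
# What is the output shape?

Input shape: (10, 2, 29, 20)
  -> after Conv2d: (10, 9, 29, 20)
  -> after ReLU: (10, 9, 29, 20)
Output shape: (10, 9, 9, 6)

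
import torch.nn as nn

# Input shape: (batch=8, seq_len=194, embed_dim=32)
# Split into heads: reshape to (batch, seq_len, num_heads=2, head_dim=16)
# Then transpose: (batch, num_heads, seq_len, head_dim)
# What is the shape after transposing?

Input shape: (8, 194, 32)
  -> after reshape: (8, 194, 2, 16)
Output shape: (8, 2, 194, 16)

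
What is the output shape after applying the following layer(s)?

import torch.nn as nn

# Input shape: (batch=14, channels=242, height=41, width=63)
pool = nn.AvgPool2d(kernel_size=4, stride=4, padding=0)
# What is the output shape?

Input shape: (14, 242, 41, 63)
Output shape: (14, 242, 10, 15)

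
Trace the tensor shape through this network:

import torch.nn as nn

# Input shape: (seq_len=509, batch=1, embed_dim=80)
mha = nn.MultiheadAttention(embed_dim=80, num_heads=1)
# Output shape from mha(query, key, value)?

Input shape: (509, 1, 80)
Output shape: (509, 1, 80)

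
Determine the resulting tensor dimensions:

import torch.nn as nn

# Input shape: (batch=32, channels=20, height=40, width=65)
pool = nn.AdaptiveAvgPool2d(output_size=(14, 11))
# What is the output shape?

Input shape: (32, 20, 40, 65)
Output shape: (32, 20, 14, 11)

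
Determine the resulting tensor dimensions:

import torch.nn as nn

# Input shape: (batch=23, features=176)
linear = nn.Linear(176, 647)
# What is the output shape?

Input shape: (23, 176)
Output shape: (23, 647)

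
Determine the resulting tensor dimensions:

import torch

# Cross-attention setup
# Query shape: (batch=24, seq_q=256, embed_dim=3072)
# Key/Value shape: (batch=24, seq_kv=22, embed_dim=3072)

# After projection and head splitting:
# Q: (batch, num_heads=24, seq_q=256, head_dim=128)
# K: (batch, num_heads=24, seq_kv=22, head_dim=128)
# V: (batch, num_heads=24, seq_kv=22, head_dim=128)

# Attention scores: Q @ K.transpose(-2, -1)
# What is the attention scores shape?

Input shape: (24, 256, 3072)
Output shape: (24, 24, 256, 22)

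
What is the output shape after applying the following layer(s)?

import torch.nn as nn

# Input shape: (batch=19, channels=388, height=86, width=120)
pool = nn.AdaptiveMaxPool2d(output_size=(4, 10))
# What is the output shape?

Input shape: (19, 388, 86, 120)
Output shape: (19, 388, 4, 10)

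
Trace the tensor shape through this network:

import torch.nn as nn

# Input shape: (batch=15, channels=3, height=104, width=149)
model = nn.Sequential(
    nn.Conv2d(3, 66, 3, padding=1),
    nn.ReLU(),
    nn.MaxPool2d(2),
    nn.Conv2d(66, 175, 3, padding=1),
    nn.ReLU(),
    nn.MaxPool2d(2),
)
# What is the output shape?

Input shape: (15, 3, 104, 149)
  -> after first Conv2d: (15, 66, 104, 149)
  -> after first MaxPool2d: (15, 66, 52, 74)
  -> after second Conv2d: (15, 175, 52, 74)
Output shape: (15, 175, 26, 37)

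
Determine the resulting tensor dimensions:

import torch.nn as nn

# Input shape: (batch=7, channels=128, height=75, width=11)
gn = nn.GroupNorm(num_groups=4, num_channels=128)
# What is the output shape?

Input shape: (7, 128, 75, 11)
Output shape: (7, 128, 75, 11)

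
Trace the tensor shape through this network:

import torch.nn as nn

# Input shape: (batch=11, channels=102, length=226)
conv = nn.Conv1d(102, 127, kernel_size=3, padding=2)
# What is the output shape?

Input shape: (11, 102, 226)
Output shape: (11, 127, 228)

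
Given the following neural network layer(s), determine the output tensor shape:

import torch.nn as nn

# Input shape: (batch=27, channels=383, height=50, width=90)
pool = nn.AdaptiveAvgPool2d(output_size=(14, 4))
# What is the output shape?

Input shape: (27, 383, 50, 90)
Output shape: (27, 383, 14, 4)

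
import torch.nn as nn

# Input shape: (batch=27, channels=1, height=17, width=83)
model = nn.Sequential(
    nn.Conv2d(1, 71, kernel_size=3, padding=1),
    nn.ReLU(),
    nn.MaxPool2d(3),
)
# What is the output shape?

Input shape: (27, 1, 17, 83)
  -> after Conv2d: (27, 71, 17, 83)
  -> after ReLU: (27, 71, 17, 83)
Output shape: (27, 71, 5, 27)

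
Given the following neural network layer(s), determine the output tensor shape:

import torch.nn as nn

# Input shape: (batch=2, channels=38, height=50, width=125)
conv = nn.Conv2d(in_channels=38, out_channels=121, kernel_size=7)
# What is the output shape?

Input shape: (2, 38, 50, 125)
Output shape: (2, 121, 44, 119)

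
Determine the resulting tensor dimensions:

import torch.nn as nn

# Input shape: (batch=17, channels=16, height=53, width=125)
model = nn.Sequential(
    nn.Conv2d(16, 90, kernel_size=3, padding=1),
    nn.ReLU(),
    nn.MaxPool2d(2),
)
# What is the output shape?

Input shape: (17, 16, 53, 125)
  -> after Conv2d: (17, 90, 53, 125)
  -> after ReLU: (17, 90, 53, 125)
Output shape: (17, 90, 26, 62)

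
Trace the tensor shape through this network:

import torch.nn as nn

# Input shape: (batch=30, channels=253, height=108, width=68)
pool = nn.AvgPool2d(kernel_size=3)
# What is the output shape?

Input shape: (30, 253, 108, 68)
Output shape: (30, 253, 36, 22)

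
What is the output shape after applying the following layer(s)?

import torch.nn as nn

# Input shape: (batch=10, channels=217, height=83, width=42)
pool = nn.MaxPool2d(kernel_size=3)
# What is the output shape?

Input shape: (10, 217, 83, 42)
Output shape: (10, 217, 27, 14)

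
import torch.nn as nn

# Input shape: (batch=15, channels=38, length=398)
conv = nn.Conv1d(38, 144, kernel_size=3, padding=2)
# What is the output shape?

Input shape: (15, 38, 398)
Output shape: (15, 144, 400)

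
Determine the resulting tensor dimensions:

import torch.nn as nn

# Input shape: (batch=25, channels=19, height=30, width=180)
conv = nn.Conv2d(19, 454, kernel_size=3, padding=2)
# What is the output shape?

Input shape: (25, 19, 30, 180)
Output shape: (25, 454, 32, 182)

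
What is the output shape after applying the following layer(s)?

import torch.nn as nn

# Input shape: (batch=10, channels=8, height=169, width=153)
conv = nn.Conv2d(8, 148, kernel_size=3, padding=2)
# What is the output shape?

Input shape: (10, 8, 169, 153)
Output shape: (10, 148, 171, 155)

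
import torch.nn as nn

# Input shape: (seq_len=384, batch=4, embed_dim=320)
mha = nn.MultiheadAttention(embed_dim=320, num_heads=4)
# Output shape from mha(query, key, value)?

Input shape: (384, 4, 320)
Output shape: (384, 4, 320)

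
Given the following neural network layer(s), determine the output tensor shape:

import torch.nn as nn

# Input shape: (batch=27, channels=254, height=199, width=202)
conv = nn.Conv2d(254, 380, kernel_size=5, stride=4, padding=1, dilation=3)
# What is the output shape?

Input shape: (27, 254, 199, 202)
Output shape: (27, 380, 48, 48)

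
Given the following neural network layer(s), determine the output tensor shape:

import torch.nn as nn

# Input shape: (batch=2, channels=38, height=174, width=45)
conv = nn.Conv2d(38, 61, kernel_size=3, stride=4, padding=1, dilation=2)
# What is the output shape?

Input shape: (2, 38, 174, 45)
Output shape: (2, 61, 43, 11)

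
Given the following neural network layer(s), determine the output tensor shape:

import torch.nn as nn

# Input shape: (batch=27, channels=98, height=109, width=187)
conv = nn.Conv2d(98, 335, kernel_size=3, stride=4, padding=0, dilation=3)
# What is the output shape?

Input shape: (27, 98, 109, 187)
Output shape: (27, 335, 26, 46)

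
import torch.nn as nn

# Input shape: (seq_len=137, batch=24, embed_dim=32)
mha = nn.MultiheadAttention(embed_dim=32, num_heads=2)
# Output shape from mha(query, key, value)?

Input shape: (137, 24, 32)
Output shape: (137, 24, 32)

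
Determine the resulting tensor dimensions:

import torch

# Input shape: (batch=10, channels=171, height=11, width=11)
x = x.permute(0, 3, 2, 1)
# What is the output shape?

Input shape: (10, 171, 11, 11)
Output shape: (10, 11, 11, 171)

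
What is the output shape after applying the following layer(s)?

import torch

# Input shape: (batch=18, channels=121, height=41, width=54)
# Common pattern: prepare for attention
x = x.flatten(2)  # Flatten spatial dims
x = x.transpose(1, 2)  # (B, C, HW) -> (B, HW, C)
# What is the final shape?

Input shape: (18, 121, 41, 54)
  -> after flatten(2): (18, 121, 2214)
Output shape: (18, 2214, 121)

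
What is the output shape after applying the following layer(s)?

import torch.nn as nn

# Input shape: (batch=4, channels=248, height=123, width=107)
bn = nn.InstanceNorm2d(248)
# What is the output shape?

Input shape: (4, 248, 123, 107)
Output shape: (4, 248, 123, 107)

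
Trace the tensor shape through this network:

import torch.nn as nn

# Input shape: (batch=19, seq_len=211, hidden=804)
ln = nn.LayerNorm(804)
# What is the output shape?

Input shape: (19, 211, 804)
Output shape: (19, 211, 804)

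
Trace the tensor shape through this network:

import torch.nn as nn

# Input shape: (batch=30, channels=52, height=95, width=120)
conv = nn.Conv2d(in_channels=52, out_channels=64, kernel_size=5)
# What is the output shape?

Input shape: (30, 52, 95, 120)
Output shape: (30, 64, 91, 116)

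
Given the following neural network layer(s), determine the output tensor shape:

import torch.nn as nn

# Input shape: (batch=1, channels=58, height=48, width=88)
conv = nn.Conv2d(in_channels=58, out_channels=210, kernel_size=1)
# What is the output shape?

Input shape: (1, 58, 48, 88)
Output shape: (1, 210, 48, 88)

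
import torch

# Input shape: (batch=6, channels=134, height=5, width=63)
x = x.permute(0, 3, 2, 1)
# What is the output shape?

Input shape: (6, 134, 5, 63)
Output shape: (6, 63, 5, 134)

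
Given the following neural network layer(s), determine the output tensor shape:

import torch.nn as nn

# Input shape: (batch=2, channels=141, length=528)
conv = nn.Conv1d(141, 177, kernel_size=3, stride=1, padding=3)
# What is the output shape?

Input shape: (2, 141, 528)
Output shape: (2, 177, 532)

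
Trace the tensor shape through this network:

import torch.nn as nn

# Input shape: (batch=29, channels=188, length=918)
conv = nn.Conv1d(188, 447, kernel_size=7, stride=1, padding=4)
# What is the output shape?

Input shape: (29, 188, 918)
Output shape: (29, 447, 920)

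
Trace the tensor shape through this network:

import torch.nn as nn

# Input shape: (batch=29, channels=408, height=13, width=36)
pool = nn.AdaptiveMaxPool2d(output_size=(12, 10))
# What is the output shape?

Input shape: (29, 408, 13, 36)
Output shape: (29, 408, 12, 10)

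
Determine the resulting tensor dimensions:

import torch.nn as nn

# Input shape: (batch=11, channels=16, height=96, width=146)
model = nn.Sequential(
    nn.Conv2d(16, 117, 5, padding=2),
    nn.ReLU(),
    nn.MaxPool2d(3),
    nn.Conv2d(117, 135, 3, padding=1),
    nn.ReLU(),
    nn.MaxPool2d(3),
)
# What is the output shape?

Input shape: (11, 16, 96, 146)
  -> after first Conv2d: (11, 117, 96, 146)
  -> after first MaxPool2d: (11, 117, 32, 48)
  -> after second Conv2d: (11, 135, 32, 48)
Output shape: (11, 135, 10, 16)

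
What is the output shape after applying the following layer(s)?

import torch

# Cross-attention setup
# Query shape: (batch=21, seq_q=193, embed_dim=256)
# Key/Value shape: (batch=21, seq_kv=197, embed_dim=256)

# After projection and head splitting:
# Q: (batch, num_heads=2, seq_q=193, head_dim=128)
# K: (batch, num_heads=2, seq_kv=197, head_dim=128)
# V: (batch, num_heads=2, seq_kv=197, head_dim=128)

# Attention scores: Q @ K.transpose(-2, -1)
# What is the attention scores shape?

Input shape: (21, 193, 256)
Output shape: (21, 2, 193, 197)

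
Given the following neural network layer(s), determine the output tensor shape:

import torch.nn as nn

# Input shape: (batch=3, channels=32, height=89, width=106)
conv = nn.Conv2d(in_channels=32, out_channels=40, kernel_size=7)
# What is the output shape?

Input shape: (3, 32, 89, 106)
Output shape: (3, 40, 83, 100)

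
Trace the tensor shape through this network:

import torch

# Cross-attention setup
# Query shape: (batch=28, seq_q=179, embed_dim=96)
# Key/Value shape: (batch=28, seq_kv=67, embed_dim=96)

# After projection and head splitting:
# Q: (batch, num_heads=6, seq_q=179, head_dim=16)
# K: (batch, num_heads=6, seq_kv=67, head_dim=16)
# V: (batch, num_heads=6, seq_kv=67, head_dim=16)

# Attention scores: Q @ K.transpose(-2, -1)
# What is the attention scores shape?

Input shape: (28, 179, 96)
Output shape: (28, 6, 179, 67)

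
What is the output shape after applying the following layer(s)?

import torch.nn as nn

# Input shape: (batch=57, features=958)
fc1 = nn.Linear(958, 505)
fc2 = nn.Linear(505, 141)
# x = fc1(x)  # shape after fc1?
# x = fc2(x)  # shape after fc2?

Input shape: (57, 958)
  -> after fc1: (57, 505)
Output shape: (57, 141)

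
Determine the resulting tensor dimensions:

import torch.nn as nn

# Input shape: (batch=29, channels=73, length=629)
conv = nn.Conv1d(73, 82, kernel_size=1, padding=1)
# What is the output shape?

Input shape: (29, 73, 629)
Output shape: (29, 82, 631)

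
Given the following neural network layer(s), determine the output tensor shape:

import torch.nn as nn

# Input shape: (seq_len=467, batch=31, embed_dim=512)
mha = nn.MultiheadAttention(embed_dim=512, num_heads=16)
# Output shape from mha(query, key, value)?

Input shape: (467, 31, 512)
Output shape: (467, 31, 512)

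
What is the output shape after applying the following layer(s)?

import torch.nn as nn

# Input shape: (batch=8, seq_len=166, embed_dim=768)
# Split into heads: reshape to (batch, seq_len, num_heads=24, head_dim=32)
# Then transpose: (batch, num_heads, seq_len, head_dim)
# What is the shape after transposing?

Input shape: (8, 166, 768)
  -> after reshape: (8, 166, 24, 32)
Output shape: (8, 24, 166, 32)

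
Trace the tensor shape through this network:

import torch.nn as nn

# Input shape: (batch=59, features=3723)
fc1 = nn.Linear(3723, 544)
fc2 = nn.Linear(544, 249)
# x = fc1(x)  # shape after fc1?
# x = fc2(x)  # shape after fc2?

Input shape: (59, 3723)
  -> after fc1: (59, 544)
Output shape: (59, 249)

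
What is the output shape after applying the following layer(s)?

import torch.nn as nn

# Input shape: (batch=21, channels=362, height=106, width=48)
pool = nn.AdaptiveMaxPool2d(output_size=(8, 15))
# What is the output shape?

Input shape: (21, 362, 106, 48)
Output shape: (21, 362, 8, 15)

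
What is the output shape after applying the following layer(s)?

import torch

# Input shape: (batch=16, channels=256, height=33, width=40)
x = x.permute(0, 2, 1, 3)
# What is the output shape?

Input shape: (16, 256, 33, 40)
Output shape: (16, 33, 256, 40)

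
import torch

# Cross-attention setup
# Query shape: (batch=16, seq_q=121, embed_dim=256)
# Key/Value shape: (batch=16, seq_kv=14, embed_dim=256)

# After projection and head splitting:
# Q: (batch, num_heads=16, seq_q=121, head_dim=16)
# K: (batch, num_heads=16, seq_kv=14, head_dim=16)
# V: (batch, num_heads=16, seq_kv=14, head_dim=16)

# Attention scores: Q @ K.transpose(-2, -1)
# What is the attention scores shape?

Input shape: (16, 121, 256)
Output shape: (16, 16, 121, 14)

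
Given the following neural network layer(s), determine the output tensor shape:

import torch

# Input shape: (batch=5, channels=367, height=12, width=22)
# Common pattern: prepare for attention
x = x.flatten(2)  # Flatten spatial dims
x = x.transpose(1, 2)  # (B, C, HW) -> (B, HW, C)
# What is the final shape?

Input shape: (5, 367, 12, 22)
  -> after flatten(2): (5, 367, 264)
Output shape: (5, 264, 367)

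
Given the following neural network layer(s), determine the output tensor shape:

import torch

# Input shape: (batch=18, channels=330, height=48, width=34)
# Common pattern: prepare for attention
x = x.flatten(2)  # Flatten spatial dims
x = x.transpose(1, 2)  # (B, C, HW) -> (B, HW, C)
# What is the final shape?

Input shape: (18, 330, 48, 34)
  -> after flatten(2): (18, 330, 1632)
Output shape: (18, 1632, 330)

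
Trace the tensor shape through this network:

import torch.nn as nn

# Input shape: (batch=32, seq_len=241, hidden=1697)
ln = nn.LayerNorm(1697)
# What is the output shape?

Input shape: (32, 241, 1697)
Output shape: (32, 241, 1697)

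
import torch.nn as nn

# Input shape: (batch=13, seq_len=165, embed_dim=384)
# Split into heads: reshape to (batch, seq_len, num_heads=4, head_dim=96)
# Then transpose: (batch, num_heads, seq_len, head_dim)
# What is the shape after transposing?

Input shape: (13, 165, 384)
  -> after reshape: (13, 165, 4, 96)
Output shape: (13, 4, 165, 96)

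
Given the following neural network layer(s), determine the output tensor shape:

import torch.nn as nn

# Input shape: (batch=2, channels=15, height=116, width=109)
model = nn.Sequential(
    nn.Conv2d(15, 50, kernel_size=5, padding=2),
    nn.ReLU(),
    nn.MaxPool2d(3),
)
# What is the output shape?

Input shape: (2, 15, 116, 109)
  -> after Conv2d: (2, 50, 116, 109)
  -> after ReLU: (2, 50, 116, 109)
Output shape: (2, 50, 38, 36)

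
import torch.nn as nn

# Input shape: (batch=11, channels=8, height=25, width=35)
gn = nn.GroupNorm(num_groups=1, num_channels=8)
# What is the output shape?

Input shape: (11, 8, 25, 35)
Output shape: (11, 8, 25, 35)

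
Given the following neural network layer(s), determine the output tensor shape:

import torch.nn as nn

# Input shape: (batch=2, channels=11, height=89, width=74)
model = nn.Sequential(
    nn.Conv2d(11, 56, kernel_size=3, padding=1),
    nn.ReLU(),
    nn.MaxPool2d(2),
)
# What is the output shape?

Input shape: (2, 11, 89, 74)
  -> after Conv2d: (2, 56, 89, 74)
  -> after ReLU: (2, 56, 89, 74)
Output shape: (2, 56, 44, 37)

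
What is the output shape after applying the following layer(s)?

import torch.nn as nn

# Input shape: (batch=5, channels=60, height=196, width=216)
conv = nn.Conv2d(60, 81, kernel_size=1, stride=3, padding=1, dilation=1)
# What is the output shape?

Input shape: (5, 60, 196, 216)
Output shape: (5, 81, 66, 73)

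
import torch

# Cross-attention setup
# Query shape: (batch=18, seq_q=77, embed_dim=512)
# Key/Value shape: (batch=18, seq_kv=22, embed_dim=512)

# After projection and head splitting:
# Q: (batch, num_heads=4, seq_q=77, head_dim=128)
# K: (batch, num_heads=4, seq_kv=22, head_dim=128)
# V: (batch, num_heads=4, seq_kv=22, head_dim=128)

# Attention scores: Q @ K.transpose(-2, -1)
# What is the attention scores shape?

Input shape: (18, 77, 512)
Output shape: (18, 4, 77, 22)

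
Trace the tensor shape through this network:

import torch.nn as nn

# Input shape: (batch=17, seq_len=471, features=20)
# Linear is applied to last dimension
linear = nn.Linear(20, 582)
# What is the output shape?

Input shape: (17, 471, 20)
Output shape: (17, 471, 582)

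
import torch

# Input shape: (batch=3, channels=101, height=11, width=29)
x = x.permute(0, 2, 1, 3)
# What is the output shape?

Input shape: (3, 101, 11, 29)
Output shape: (3, 11, 101, 29)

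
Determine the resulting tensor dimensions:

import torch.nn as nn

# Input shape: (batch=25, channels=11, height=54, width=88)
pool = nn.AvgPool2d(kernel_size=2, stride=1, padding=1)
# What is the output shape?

Input shape: (25, 11, 54, 88)
Output shape: (25, 11, 55, 89)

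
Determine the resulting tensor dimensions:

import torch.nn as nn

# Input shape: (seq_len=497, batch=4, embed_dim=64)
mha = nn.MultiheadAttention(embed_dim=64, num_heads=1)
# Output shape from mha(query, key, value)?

Input shape: (497, 4, 64)
Output shape: (497, 4, 64)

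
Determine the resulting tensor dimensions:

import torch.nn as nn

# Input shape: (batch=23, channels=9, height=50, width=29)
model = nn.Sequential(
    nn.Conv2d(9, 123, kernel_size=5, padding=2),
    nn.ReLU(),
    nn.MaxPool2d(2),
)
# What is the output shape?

Input shape: (23, 9, 50, 29)
  -> after Conv2d: (23, 123, 50, 29)
  -> after ReLU: (23, 123, 50, 29)
Output shape: (23, 123, 25, 14)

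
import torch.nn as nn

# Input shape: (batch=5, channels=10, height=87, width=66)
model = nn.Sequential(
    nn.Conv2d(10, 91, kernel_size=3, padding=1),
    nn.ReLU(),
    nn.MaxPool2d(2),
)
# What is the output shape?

Input shape: (5, 10, 87, 66)
  -> after Conv2d: (5, 91, 87, 66)
  -> after ReLU: (5, 91, 87, 66)
Output shape: (5, 91, 43, 33)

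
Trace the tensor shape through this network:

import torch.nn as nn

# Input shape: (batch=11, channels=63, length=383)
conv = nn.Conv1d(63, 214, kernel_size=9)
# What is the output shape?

Input shape: (11, 63, 383)
Output shape: (11, 214, 375)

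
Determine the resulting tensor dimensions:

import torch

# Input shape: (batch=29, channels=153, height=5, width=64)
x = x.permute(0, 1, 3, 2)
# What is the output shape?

Input shape: (29, 153, 5, 64)
Output shape: (29, 153, 64, 5)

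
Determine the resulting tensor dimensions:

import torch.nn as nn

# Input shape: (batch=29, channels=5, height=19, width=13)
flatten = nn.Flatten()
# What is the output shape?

Input shape: (29, 5, 19, 13)
Output shape: (29, 1235)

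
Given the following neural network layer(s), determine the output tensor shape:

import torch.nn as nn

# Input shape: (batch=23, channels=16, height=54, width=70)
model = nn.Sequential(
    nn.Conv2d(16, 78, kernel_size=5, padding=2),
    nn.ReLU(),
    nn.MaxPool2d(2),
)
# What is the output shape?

Input shape: (23, 16, 54, 70)
  -> after Conv2d: (23, 78, 54, 70)
  -> after ReLU: (23, 78, 54, 70)
Output shape: (23, 78, 27, 35)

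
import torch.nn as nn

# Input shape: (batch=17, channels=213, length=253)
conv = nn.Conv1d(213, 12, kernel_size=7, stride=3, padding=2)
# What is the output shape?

Input shape: (17, 213, 253)
Output shape: (17, 12, 84)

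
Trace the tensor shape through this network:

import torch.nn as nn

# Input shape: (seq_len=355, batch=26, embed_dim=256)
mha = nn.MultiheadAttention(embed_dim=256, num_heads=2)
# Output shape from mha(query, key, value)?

Input shape: (355, 26, 256)
Output shape: (355, 26, 256)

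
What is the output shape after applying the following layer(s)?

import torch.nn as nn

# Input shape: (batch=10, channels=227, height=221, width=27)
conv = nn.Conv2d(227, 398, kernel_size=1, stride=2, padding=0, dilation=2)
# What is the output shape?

Input shape: (10, 227, 221, 27)
Output shape: (10, 398, 111, 14)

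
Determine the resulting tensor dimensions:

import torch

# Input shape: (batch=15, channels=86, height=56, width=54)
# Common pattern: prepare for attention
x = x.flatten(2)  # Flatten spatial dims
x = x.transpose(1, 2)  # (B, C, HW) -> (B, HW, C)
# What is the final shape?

Input shape: (15, 86, 56, 54)
  -> after flatten(2): (15, 86, 3024)
Output shape: (15, 3024, 86)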